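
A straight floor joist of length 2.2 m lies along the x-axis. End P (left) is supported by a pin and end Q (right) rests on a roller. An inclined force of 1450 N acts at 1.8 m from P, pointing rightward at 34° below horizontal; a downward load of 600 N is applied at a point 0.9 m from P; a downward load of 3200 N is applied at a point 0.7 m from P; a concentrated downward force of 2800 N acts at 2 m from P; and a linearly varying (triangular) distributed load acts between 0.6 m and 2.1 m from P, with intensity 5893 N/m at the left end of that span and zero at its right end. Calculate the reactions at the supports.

P_x = -1202 N, P_y = 5148 N, Q_y = 6682 N

Resultant of the triangular load: ½ × 5893 × 1.5 = 4419.75 N, acting at 1.1 m from P (one-third of the span from the peak).
Moments about P: Q_y·2.2 − 1450·sin34°·1.8 − 600·0.9 − 3200·0.7 − 2800·2 − (½·5893·1.5)·1.1 = 0 → Q_y = 14701.2/2.2 = 6682.36 ≈ 6682 N.
ΣF_y = 0: P_y + 6682.36 − 1450·sin34° − 600 − 3200 − 2800 − ½·5893·1.5 = 0 → P_y = 5148 N.
ΣF_x = 0: P_x + 1450·cos34° = 0 → P_x = -1202 N.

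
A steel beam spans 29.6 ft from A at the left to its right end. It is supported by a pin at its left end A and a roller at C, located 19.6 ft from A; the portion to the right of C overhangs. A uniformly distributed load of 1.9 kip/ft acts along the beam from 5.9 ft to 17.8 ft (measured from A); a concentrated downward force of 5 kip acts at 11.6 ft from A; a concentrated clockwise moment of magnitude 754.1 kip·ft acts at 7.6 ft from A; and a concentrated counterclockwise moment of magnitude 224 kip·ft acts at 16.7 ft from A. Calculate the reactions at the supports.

Resultant of the distributed load: 1.9 × 11.9 = 22.61 kip at 11.85 ft from A.
ΣM about A: C_y·19.6 − (1.9·11.9)·11.85 − 5·11.6 − 754.1 + 224 = 0 → C_y = 856.0285/19.6 = 43.6749 ≈ 43.67 kip.
ΣF_y = 0: A_y + 43.6749 − 1.9·11.9 − 5 = 0 → A_y = -16.06 kip.
ΣF_x = 0: no horizontal applied forces, so A_x = 0.

A_x = 0, A_y = -16.06 kip, C_y = 43.67 kip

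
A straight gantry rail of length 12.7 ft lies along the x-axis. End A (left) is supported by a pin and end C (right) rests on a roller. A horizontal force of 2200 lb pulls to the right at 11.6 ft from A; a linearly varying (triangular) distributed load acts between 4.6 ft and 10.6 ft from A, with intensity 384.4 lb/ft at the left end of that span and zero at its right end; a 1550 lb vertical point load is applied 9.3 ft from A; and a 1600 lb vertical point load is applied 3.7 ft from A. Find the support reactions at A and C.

A_x = -2200 lb, A_y = 2103 lb, C_y = 2200 lb

Resultant of the triangular load: ½ × 384.4 × 6 = 1153.2 lb, acting at 6.6 ft from A (one-third of the span from the peak).
Moments about A: C_y·12.7 − (½·384.4·6)·6.6 − 1550·9.3 − 1600·3.7 = 0 → C_y = 27946.12/12.7 = 2200.48 ≈ 2200 lb.
ΣF_y = 0: A_y + 2200.48 − ½·384.4·6 − 1550 − 1600 = 0 → A_y = 2103 lb.
ΣF_x = 0: A_x + 2200 = 0 → A_x = -2200 lb.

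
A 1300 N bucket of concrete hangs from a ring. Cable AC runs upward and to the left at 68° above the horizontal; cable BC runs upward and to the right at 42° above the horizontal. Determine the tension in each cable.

T_AC = 1028 N, T_BC = 518.2 N

ΣF_x = 0: −T_AC·cos68° + T_BC·cos42° = 0 → T_BC = 0.504083·T_AC.
ΣF_y = 0: T_AC·sin68° + T_BC·sin42° = 1300.
Substitute: T_AC·(0.927184 + 0.504083·0.669131) = 1300 → T_AC = 1028.09 ≈ 1028 N.
Then T_BC = 0.504083 × 1028.09 = 518.2 N.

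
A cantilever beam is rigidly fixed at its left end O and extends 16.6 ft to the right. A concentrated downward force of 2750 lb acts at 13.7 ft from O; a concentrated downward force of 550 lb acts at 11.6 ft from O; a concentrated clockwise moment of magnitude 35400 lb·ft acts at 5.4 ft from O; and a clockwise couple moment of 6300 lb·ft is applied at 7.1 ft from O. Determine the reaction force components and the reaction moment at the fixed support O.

ΣF_x = 0: O_x = 0.
ΣF_y = 0: O_y − 2750 − 550 = 0 → O_y = 3300 lb.
ΣM about O: M_O − 2750·13.7 − 550·11.6 − 35400 − 6300 = 0 → M_O = 85760 lb·ft.

O_x = 0, O_y = 3300 lb, M_O = 85760 lb·ft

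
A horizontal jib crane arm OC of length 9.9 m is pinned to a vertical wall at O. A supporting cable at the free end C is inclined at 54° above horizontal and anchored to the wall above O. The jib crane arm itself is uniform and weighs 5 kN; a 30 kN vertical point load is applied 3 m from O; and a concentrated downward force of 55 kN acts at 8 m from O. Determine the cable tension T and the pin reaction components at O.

ΣM about O: T·sin54°·9.9 − 5·4.95 − 30·3 − 55·8 = 0 → T = 554.75/(9.9·0.809017) = 69.2635 ≈ 69.26 kN.
ΣF_x = 0: O_x − T·cos54° = 0 → O_x = 69.2635 × 0.587785 = 40.71 kN.
ΣF_y = 0: O_y + T·sin54° − 5 − 30 − 55 = 0 → O_y = 90 − 69.2635 × 0.809017 = 33.96 kN.

T = 69.26 kN, O_x = 40.71 kN, O_y = 33.96 kN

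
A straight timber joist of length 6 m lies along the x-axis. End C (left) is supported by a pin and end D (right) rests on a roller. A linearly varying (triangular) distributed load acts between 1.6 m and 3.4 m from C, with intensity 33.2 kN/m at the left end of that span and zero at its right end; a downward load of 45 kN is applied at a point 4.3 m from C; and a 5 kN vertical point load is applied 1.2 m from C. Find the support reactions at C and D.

Resultant of the triangular load: ½ × 33.2 × 1.8 = 29.88 kN, acting at 2.2 m from C (one-third of the span from the peak).
Moments about C: D_y·6 − (½·33.2·1.8)·2.2 − 45·4.3 − 5·1.2 = 0 → D_y = 265.236/6 = 44.206 ≈ 44.21 kN.
ΣF_y = 0: C_y + 44.206 − ½·33.2·1.8 − 45 − 5 = 0 → C_y = 35.67 kN.
ΣF_x = 0: no horizontal applied forces, so C_x = 0.

C_x = 0, C_y = 35.67 kN, D_y = 44.21 kN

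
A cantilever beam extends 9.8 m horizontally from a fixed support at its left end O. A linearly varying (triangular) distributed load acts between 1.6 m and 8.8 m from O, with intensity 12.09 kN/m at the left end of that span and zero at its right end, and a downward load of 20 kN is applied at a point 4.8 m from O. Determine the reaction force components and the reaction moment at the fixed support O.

Resultant of the triangular load: ½ × 12.09 × 7.2 = 43.524 kN, acting at 4 m from O (one-third of the span from the peak).
ΣF_x = 0: O_x = 0.
ΣF_y = 0: O_y − ½·12.09·7.2 − 20 = 0 → O_y = 63.52 kN.
ΣM about O: M_O − (½·12.09·7.2)·4 − 20·4.8 = 0 → M_O = 270.1 kN·m.

O_x = 0, O_y = 63.52 kN, M_O = 270.1 kN·m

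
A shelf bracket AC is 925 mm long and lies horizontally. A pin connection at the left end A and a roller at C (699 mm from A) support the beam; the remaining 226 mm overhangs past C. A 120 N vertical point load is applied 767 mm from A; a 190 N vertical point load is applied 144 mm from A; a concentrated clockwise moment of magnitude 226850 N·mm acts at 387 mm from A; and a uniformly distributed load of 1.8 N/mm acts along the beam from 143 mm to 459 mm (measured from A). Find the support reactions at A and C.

Resultant of the distributed load: 1.8 × 316 = 568.8 N at 301 mm from A.
ΣM about A: C_y·699 − 120·767 − 190·144 − 226850 − (1.8·316)·301 = 0 → C_y = 517458.8/699 = 740.284 ≈ 740.3 N.
ΣF_y = 0: A_y + 740.284 − 120 − 190 − 1.8·316 = 0 → A_y = 138.5 N.
ΣF_x = 0: no horizontal applied forces, so A_x = 0.

A_x = 0, A_y = 138.5 N, C_y = 740.3 N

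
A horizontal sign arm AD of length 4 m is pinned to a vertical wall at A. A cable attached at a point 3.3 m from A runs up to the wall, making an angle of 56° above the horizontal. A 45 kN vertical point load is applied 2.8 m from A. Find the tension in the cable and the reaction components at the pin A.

ΣM about A: T·sin56°·3.3 − 45·2.8 = 0 → T = 126/(3.3·0.829038) = 46.0556 ≈ 46.06 kN.
ΣF_x = 0: A_x − T·cos56° = 0 → A_x = 46.0556 × 0.559193 = 25.75 kN.
ΣF_y = 0: A_y + T·sin56° − 45 = 0 → A_y = 45 − 46.0556 × 0.829038 = 6.818 kN.

T = 46.06 kN, A_x = 25.75 kN, A_y = 6.818 kN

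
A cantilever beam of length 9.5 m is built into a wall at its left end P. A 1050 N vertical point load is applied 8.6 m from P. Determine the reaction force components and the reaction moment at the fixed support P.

P_x = 0, P_y = 1050 N, M_P = 9030 N·m

ΣF_x = 0: P_x = 0.
ΣF_y = 0: P_y − 1050 = 0 → P_y = 1050 N.
ΣM about P: M_P − 1050·8.6 = 0 → M_P = 9030 N·m.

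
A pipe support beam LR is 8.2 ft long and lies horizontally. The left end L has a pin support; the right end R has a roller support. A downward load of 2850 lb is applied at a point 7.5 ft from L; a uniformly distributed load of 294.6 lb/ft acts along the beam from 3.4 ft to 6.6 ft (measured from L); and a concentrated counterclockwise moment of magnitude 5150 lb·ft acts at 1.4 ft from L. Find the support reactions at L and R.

L_x = 0, L_y = 1239 lb, R_y = 2553 lb

Resultant of the distributed load: 294.6 × 3.2 = 942.72 lb at 5 ft from L.
Moments about L: R_y·8.2 − 2850·7.5 − (294.6·3.2)·5 + 5150 = 0 → R_y = 20938.6/8.2 = 2553.49 ≈ 2553 lb.
ΣF_y = 0: L_y + 2553.49 − 2850 − 294.6·3.2 = 0 → L_y = 1239 lb.
ΣF_x = 0: no horizontal applied forces, so L_x = 0.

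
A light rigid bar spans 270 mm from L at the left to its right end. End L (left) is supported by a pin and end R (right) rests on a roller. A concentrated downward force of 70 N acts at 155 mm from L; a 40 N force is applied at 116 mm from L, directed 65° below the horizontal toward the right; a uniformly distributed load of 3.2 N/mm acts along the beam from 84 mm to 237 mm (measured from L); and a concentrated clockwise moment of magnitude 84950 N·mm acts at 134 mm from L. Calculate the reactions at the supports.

Resultant of the distributed load: 3.2 × 153 = 489.6 N at 160.5 mm from L.
Moments about L: R_y·270 − 70·155 − 40·sin65°·116 − (3.2·153)·160.5 − 84950 = 0 → R_y = 178586/270 = 661.43 ≈ 661.4 N.
ΣF_y = 0: L_y + 661.43 − 70 − 40·sin65° − 3.2·153 = 0 → L_y = -65.58 N.
ΣF_x = 0: L_x + 40·cos65° = 0 → L_x = -16.90 N.

L_x = -16.90 N, L_y = -65.58 N, R_y = 661.4 N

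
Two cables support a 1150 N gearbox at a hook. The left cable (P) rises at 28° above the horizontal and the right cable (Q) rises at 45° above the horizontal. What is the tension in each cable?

T_P = 850.3 N, T_Q = 1062 N

ΣF_x = 0: −T_P·cos28° + T_Q·cos45° = 0 → T_Q = 1.24868·T_P.
ΣF_y = 0: T_P·sin28° + T_Q·sin45° = 1150.
Substitute: T_P·(0.469472 + 1.24868·0.707107) = 1150 → T_P = 850.326 ≈ 850.3 N.
Then T_Q = 1.24868 × 850.326 = 1062 N.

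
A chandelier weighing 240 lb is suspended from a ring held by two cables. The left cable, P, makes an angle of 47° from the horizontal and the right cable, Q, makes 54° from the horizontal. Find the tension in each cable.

T_P = 143.7 lb, T_Q = 166.7 lb

ΣF_x = 0: −T_P·cos47° + T_Q·cos54° = 0 → T_Q = 1.16028·T_P.
ΣF_y = 0: T_P·sin47° + T_Q·sin54° = 240.
Substitute: T_P·(0.731354 + 1.16028·0.809017) = 240 → T_P = 143.709 ≈ 143.7 lb.
Then T_Q = 1.16028 × 143.709 = 166.7 lb.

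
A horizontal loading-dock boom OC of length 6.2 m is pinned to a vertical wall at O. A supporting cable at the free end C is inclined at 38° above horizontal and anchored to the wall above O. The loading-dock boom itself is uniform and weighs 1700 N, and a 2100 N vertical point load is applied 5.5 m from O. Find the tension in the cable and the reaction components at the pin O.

ΣM about O: T·sin38°·6.2 − 1700·3.1 − 2100·5.5 = 0 → T = 16820/(6.2·0.615661) = 4406.49 ≈ 4406 N.
ΣF_x = 0: O_x − T·cos38° = 0 → O_x = 4406.49 × 0.788011 = 3472 N.
ΣF_y = 0: O_y + T·sin38° − 1700 − 2100 = 0 → O_y = 3800 − 4406.49 × 0.615661 = 1087 N.

T = 4406 N, O_x = 3472 N, O_y = 1087 N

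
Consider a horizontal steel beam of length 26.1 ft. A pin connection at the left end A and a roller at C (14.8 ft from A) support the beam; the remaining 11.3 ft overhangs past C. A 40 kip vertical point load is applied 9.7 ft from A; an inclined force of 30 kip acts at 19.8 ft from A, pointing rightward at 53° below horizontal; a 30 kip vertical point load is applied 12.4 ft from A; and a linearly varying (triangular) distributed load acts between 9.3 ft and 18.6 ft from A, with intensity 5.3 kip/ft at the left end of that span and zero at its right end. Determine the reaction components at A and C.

Resultant of the triangular load: ½ × 5.3 × 9.3 = 24.645 kip, acting at 12.4 ft from A (one-third of the span from the peak).
Moments about A: C_y·14.8 − 40·9.7 − 30·sin53°·19.8 − 30·12.4 − (½·5.3·9.3)·12.4 = 0 → C_y = 1539.99/14.8 = 104.053 ≈ 104.1 kip.
ΣF_y = 0: A_y + 104.053 − 40 − 30·sin53° − 30 − ½·5.3·9.3 = 0 → A_y = 14.55 kip.
ΣF_x = 0: A_x + 30·cos53° = 0 → A_x = -18.05 kip.

A_x = -18.05 kip, A_y = 14.55 kip, C_y = 104.1 kip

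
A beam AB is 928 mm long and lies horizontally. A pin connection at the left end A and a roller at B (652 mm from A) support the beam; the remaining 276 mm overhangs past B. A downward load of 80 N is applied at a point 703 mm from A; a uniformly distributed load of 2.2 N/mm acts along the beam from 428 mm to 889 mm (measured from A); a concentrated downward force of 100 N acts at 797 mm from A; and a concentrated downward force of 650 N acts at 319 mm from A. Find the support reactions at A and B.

Resultant of the distributed load: 2.2 × 461 = 1014.2 N at 658.5 mm from A.
Moments about A: B_y·652 − 80·703 − (2.2·461)·658.5 − 100·797 − 650·319 = 0 → B_y = 1011140.7/652 = 1550.83 ≈ 1551 N.
ΣF_y = 0: A_y + 1550.83 − 80 − 2.2·461 − 100 − 650 = 0 → A_y = 293.4 N.
ΣF_x = 0: no horizontal applied forces, so A_x = 0.

A_x = 0, A_y = 293.4 N, B_y = 1551 N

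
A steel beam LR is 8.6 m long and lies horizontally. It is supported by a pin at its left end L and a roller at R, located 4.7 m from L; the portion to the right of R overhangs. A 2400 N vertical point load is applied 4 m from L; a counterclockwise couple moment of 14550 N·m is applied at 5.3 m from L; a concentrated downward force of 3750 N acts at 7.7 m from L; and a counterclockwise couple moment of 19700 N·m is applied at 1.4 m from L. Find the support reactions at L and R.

ΣM about L: R_y·4.7 − 2400·4 + 14550 − 3750·7.7 + 19700 = 0 → R_y = 4225/4.7 = 898.936 ≈ 898.9 N.
ΣF_y = 0: L_y + 898.936 − 2400 − 3750 = 0 → L_y = 5251 N.
ΣF_x = 0: no horizontal applied forces, so L_x = 0.

L_x = 0, L_y = 5251 N, R_y = 898.9 N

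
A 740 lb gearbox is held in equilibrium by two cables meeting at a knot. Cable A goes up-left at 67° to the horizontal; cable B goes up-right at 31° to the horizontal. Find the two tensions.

ΣF_x = 0: −T_A·cos67° + T_B·cos31° = 0 → T_B = 0.45584·T_A.
ΣF_y = 0: T_A·sin67° + T_B·sin31° = 740.
Substitute: T_A·(0.920505 + 0.45584·0.515038) = 740 → T_A = 640.537 ≈ 640.5 lb.
Then T_B = 0.45584 × 640.537 = 292.0 lb.

T_A = 640.5 lb, T_B = 292.0 lb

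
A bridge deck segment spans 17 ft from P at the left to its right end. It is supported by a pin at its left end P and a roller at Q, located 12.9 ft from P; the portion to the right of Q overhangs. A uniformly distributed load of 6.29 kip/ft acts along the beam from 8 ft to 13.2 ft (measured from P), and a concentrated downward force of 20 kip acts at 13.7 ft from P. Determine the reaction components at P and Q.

P_x = 0, P_y = 4.591 kip, Q_y = 48.12 kip

Resultant of the distributed load: 6.29 × 5.2 = 32.708 kip at 10.6 ft from P.
Moments about P: Q_y·12.9 − (6.29·5.2)·10.6 − 20·13.7 = 0 → Q_y = 620.7048/12.9 = 48.1167 ≈ 48.12 kip.
ΣF_y = 0: P_y + 48.1167 − 6.29·5.2 − 20 = 0 → P_y = 4.591 kip.
ΣF_x = 0: no horizontal applied forces, so P_x = 0.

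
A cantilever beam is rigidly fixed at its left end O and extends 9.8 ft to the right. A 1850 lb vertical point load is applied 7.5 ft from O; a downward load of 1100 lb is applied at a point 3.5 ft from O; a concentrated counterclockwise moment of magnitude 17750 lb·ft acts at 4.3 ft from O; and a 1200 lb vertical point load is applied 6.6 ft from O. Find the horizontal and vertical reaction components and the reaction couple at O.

O_x = 0, O_y = 4150 lb, M_O = 7895 lb·ft

ΣF_x = 0: O_x = 0.
ΣF_y = 0: O_y − 1850 − 1100 − 1200 = 0 → O_y = 4150 lb.
ΣM about O: M_O − 1850·7.5 − 1100·3.5 + 17750 − 1200·6.6 = 0 → M_O = 7895 lb·ft.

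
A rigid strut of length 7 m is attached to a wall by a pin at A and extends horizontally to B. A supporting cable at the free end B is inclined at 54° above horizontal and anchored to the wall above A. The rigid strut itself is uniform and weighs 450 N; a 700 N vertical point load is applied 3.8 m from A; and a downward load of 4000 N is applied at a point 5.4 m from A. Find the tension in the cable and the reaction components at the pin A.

T = 4562 N, A_x = 2681 N, A_y = 1459 N

ΣM about A: T·sin54°·7 − 450·3.5 − 700·3.8 − 4000·5.4 = 0 → T = 25835/(7·0.809017) = 4561.97 ≈ 4562 N.
ΣF_x = 0: A_x − T·cos54° = 0 → A_x = 4561.97 × 0.587785 = 2681 N.
ΣF_y = 0: A_y + T·sin54° − 450 − 700 − 4000 = 0 → A_y = 5150 − 4561.97 × 0.809017 = 1459 N.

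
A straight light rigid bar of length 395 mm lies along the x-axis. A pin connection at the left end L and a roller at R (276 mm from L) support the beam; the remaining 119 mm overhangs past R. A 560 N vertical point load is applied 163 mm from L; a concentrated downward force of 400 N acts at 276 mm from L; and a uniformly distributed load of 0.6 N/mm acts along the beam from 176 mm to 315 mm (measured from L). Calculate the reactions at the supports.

Resultant of the distributed load: 0.6 × 139 = 83.4 N at 245.5 mm from L.
Taking moments about L: R_y·276 − 560·163 − 400·276 − (0.6·139)·245.5 = 0 → R_y = 222154.7/276 = 804.908 ≈ 804.9 N.
ΣF_y = 0: L_y + 804.908 − 560 − 400 − 0.6·139 = 0 → L_y = 238.5 N.
ΣF_x = 0: no horizontal applied forces, so L_x = 0.

L_x = 0, L_y = 238.5 N, R_y = 804.9 N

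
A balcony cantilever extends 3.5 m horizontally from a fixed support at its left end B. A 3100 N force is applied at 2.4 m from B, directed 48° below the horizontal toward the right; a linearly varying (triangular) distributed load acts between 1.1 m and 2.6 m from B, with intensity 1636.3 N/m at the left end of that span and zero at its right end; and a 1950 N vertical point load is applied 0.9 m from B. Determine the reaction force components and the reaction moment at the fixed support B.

B_x = -2074 N, B_y = 5481 N, M_B = 9248 N·m

Resultant of the triangular load: ½ × 1636.3 × 1.5 = 1227.225 N, acting at 1.6 m from B (one-third of the span from the peak).
ΣF_x = 0: B_x + 3100·cos48° = 0 → B_x = -2074 N.
ΣF_y = 0: B_y − 3100·sin48° − ½·1636.3·1.5 − 1950 = 0 → B_y = 5481 N.
ΣM about B: M_B − 3100·sin48°·2.4 − (½·1636.3·1.5)·1.6 − 1950·0.9 = 0 → M_B = 9248 N·m.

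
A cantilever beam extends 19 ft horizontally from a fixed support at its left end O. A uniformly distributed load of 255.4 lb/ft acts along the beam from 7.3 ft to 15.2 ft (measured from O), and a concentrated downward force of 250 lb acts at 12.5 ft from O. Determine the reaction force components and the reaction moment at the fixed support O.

O_x = 0, O_y = 2268 lb, M_O = 25820 lb·ft

Resultant of the distributed load: 255.4 × 7.9 = 2017.66 lb at 11.25 ft from O.
ΣF_x = 0: O_x = 0.
ΣF_y = 0: O_y − 255.4·7.9 − 250 = 0 → O_y = 2268 lb.
ΣM about O: M_O − (255.4·7.9)·11.25 − 250·12.5 = 0 → M_O = 25820 lb·ft.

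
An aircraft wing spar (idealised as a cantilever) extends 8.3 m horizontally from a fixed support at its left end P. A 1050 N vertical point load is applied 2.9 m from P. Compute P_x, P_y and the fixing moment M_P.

ΣF_x = 0: P_x = 0.
ΣF_y = 0: P_y − 1050 = 0 → P_y = 1050 N.
ΣM about P: M_P − 1050·2.9 = 0 → M_P = 3045 N·m.

P_x = 0, P_y = 1050 N, M_P = 3045 N·m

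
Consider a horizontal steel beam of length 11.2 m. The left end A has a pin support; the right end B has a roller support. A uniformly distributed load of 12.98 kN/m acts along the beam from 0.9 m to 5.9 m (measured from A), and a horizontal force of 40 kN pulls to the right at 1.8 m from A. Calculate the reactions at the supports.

Resultant of the distributed load: 12.98 × 5 = 64.9 kN at 3.4 m from A.
ΣM about A: B_y·11.2 − (12.98·5)·3.4 = 0 → B_y = 220.66/11.2 = 19.7018 ≈ 19.70 kN.
ΣF_y = 0: A_y + 19.7018 − 12.98·5 = 0 → A_y = 45.20 kN.
ΣF_x = 0: A_x + 40 = 0 → A_x = -40.00 kN.

A_x = -40.00 kN, A_y = 45.20 kN, B_y = 19.70 kN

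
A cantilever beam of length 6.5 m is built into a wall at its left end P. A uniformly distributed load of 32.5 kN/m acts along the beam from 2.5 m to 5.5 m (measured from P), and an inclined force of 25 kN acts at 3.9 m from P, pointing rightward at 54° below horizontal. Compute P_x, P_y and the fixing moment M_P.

Resultant of the distributed load: 32.5 × 3 = 97.5 kN at 4 m from P.
ΣF_x = 0: P_x + 25·cos54° = 0 → P_x = -14.69 kN.
ΣF_y = 0: P_y − 32.5·3 − 25·sin54° = 0 → P_y = 117.7 kN.
ΣM about P: M_P − (32.5·3)·4 − 25·sin54°·3.9 = 0 → M_P = 468.9 kN·m.

P_x = -14.69 kN, P_y = 117.7 kN, M_P = 468.9 kN·m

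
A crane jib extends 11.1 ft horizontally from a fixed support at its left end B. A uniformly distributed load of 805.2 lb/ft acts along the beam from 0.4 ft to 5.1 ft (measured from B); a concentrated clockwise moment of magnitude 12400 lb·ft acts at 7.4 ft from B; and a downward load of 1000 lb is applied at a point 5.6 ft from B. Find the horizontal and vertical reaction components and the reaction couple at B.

Resultant of the distributed load: 805.2 × 4.7 = 3784.44 lb at 2.75 ft from B.
ΣF_x = 0: B_x = 0.
ΣF_y = 0: B_y − 805.2·4.7 − 1000 = 0 → B_y = 4784 lb.
ΣM about B: M_B − (805.2·4.7)·2.75 − 12400 − 1000·5.6 = 0 → M_B = 28410 lb·ft.

B_x = 0, B_y = 4784 lb, M_B = 28410 lb·ft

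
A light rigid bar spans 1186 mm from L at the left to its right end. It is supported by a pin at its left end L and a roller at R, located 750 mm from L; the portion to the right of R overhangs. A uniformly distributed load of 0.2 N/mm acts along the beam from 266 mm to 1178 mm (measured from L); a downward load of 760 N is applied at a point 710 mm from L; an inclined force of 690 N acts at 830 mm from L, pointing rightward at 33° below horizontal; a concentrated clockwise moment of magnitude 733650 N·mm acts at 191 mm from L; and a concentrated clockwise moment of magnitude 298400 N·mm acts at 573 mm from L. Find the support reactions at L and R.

Resultant of the distributed load: 0.2 × 912 = 182.4 N at 722 mm from L.
ΣM about L: R_y·750 − (0.2·912)·722 − 760·710 − 690·sin33°·830 − 733650 − 298400 = 0 → R_y = 2015260/750 = 2687.01 ≈ 2687 N.
ΣF_y = 0: L_y + 2687.01 − 0.2·912 − 760 − 690·sin33° = 0 → L_y = -1369 N.
ΣF_x = 0: L_x + 690·cos33° = 0 → L_x = -578.7 N.

L_x = -578.7 N, L_y = -1369 N, R_y = 2687 N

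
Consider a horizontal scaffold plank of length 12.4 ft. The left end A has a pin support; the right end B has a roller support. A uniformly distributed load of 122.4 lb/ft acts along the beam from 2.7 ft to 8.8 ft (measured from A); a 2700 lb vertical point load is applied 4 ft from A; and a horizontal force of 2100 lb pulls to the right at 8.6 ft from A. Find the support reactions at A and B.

Resultant of the distributed load: 122.4 × 6.1 = 746.64 lb at 5.75 ft from A.
Taking moments about A: B_y·12.4 − (122.4·6.1)·5.75 − 2700·4 = 0 → B_y = 15093.18/12.4 = 1217.19 ≈ 1217 lb.
ΣF_y = 0: A_y + 1217.19 − 122.4·6.1 − 2700 = 0 → A_y = 2229 lb.
ΣF_x = 0: A_x + 2100 = 0 → A_x = -2100 lb.

A_x = -2100 lb, A_y = 2229 lb, B_y = 1217 lb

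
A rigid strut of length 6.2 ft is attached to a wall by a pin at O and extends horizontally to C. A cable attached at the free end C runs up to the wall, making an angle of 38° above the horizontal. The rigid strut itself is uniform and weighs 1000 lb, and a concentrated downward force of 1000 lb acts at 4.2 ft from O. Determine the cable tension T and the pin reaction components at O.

ΣM about O: T·sin38°·6.2 − 1000·3.1 − 1000·4.2 = 0 → T = 7300/(6.2·0.615661) = 1912.45 ≈ 1912 lb.
ΣF_x = 0: O_x − T·cos38° = 0 → O_x = 1912.45 × 0.788011 = 1507 lb.
ΣF_y = 0: O_y + T·sin38° − 1000 − 1000 = 0 → O_y = 2000 − 1912.45 × 0.615661 = 822.6 lb.

T = 1912 lb, O_x = 1507 lb, O_y = 822.6 lb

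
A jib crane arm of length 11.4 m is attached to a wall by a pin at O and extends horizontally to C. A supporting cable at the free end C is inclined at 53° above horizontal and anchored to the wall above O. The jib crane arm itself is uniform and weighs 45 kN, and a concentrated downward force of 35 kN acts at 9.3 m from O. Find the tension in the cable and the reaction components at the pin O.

ΣM about O: T·sin53°·11.4 − 45·5.7 − 35·9.3 = 0 → T = 582/(11.4·0.798636) = 63.9248 ≈ 63.92 kN.
ΣF_x = 0: O_x − T·cos53° = 0 → O_x = 63.9248 × 0.601815 = 38.47 kN.
ΣF_y = 0: O_y + T·sin53° − 45 − 35 = 0 → O_y = 80 − 63.9248 × 0.798636 = 28.95 kN.

T = 63.92 kN, O_x = 38.47 kN, O_y = 28.95 kN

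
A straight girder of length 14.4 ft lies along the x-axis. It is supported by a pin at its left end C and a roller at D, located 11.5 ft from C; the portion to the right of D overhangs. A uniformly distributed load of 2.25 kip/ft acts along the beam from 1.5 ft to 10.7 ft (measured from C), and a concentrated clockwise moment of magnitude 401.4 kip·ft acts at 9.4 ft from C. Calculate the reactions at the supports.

C_x = 0, C_y = -25.18 kip, D_y = 45.88 kip

Resultant of the distributed load: 2.25 × 9.2 = 20.7 kip at 6.1 ft from C.
Taking moments about C: D_y·11.5 − (2.25·9.2)·6.1 − 401.4 = 0 → D_y = 527.67/11.5 = 45.8843 ≈ 45.88 kip.
ΣF_y = 0: C_y + 45.8843 − 2.25·9.2 = 0 → C_y = -25.18 kip.
ΣF_x = 0: no horizontal applied forces, so C_x = 0.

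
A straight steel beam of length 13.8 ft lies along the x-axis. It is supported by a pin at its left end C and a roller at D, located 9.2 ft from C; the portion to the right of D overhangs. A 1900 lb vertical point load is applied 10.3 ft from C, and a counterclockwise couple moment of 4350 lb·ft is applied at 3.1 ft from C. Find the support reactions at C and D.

Taking moments about C: D_y·9.2 − 1900·10.3 + 4350 = 0 → D_y = 15220/9.2 = 1654.35 ≈ 1654 lb.
ΣF_y = 0: C_y + 1654.35 − 1900 = 0 → C_y = 245.7 lb.
ΣF_x = 0: no horizontal applied forces, so C_x = 0.

C_x = 0, C_y = 245.7 lb, D_y = 1654 lb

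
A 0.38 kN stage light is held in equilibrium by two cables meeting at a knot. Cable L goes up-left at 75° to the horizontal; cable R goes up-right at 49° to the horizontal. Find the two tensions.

ΣF_x = 0: −T_L·cos75° + T_R·cos49° = 0 → T_R = 0.394506·T_L.
ΣF_y = 0: T_L·sin75° + T_R·sin49° = 0.38.
Substitute: T_L·(0.965926 + 0.394506·0.75471) = 0.38 → T_L = 0.300713 ≈ 0.3007 kN.
Then T_R = 0.394506 × 0.300713 = 0.1186 kN.

T_L = 0.3007 kN, T_R = 0.1186 kN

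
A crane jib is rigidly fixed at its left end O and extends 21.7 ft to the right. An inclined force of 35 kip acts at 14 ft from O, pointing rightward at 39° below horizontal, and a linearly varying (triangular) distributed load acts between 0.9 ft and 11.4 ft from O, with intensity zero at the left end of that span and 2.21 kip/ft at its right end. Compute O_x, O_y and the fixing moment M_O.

O_x = -27.20 kip, O_y = 33.63 kip, M_O = 400.0 kip·ft

Resultant of the triangular load: ½ × 2.21 × 10.5 = 11.6025 kip, acting at 7.9 ft from O (one-third of the span from the peak).
ΣF_x = 0: O_x + 35·cos39° = 0 → O_x = -27.20 kip.
ΣF_y = 0: O_y − 35·sin39° − ½·2.21·10.5 = 0 → O_y = 33.63 kip.
ΣM about O: M_O − 35·sin39°·14 − (½·2.21·10.5)·7.9 = 0 → M_O = 400.0 kip·ft.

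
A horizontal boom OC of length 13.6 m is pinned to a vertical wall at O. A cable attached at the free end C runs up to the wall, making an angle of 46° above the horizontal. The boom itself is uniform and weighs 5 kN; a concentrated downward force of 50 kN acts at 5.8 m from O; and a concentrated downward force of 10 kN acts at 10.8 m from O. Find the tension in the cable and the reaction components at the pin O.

ΣM about O: T·sin46°·13.6 − 5·6.8 − 50·5.8 − 10·10.8 = 0 → T = 432/(13.6·0.71934) = 44.1581 ≈ 44.16 kN.
ΣF_x = 0: O_x − T·cos46° = 0 → O_x = 44.1581 × 0.694658 = 30.67 kN.
ΣF_y = 0: O_y + T·sin46° − 5 − 50 − 10 = 0 → O_y = 65 − 44.1581 × 0.71934 = 33.24 kN.

T = 44.16 kN, O_x = 30.67 kN, O_y = 33.24 kN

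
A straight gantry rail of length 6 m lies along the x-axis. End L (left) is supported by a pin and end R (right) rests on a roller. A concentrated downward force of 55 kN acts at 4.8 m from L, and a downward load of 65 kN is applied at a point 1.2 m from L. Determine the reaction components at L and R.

Moments about L: R_y·6 − 55·4.8 − 65·1.2 = 0 → R_y = 342/6 = 57.00 kN.
ΣF_y = 0: L_y + 57 − 55 − 65 = 0 → L_y = 63.00 kN.
ΣF_x = 0: no horizontal applied forces, so L_x = 0.

L_x = 0, L_y = 63.00 kN, R_y = 57.00 kN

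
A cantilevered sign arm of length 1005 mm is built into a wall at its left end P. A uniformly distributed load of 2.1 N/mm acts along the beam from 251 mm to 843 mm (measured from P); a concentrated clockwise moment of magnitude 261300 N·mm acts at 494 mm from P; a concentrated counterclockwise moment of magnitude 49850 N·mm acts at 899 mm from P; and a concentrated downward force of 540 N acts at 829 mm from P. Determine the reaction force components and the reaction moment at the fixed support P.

P_x = 0, P_y = 1783 N, M_P = 1339000 N·mm

Resultant of the distributed load: 2.1 × 592 = 1243.2 N at 547 mm from P.
ΣF_x = 0: P_x = 0.
ΣF_y = 0: P_y − 2.1·592 − 540 = 0 → P_y = 1783 N.
ΣM about P: M_P − (2.1·592)·547 − 261300 + 49850 − 540·829 = 0 → M_P = 1339000 N·mm.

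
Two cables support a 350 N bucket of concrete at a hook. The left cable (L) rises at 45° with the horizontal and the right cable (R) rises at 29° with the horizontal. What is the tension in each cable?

ΣF_x = 0: −T_L·cos45° + T_R·cos29° = 0 → T_R = 0.808473·T_L.
ΣF_y = 0: T_L·sin45° + T_R·sin29° = 350.
Substitute: T_L·(0.707107 + 0.808473·0.48481) = 350 → T_L = 318.453 ≈ 318.5 N.
Then T_R = 0.808473 × 318.453 = 257.5 N.

T_L = 318.5 N, T_R = 257.5 N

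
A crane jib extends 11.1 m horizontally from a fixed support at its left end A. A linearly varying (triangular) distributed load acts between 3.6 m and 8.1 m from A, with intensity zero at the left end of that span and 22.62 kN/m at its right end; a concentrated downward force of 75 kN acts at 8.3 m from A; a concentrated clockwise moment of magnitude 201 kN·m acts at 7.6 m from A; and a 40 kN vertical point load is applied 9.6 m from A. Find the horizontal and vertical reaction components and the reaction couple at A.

Resultant of the triangular load: ½ × 22.62 × 4.5 = 50.895 kN, acting at 6.6 m from A (one-third of the span from the peak).
ΣF_x = 0: A_x = 0.
ΣF_y = 0: A_y − ½·22.62·4.5 − 75 − 40 = 0 → A_y = 165.9 kN.
ΣM about A: M_A − (½·22.62·4.5)·6.6 − 75·8.3 − 201 − 40·9.6 = 0 → M_A = 1543 kN·m.

A_x = 0, A_y = 165.9 kN, M_A = 1543 kN·m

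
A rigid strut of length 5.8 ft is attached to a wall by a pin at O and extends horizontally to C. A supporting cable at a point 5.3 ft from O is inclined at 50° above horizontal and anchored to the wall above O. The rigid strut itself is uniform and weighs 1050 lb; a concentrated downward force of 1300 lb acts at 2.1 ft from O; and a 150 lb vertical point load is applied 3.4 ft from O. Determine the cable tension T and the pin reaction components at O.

ΣM about O: T·sin50°·5.3 − 1050·2.9 − 1300·2.1 − 150·3.4 = 0 → T = 6285/(5.3·0.766044) = 1548.02 ≈ 1548 lb.
ΣF_x = 0: O_x − T·cos50° = 0 → O_x = 1548.02 × 0.642788 = 995.0 lb.
ΣF_y = 0: O_y + T·sin50° − 1050 − 1300 − 150 = 0 → O_y = 2500 − 1548.02 × 0.766044 = 1314 lb.

T = 1548 lb, O_x = 995.0 lb, O_y = 1314 lb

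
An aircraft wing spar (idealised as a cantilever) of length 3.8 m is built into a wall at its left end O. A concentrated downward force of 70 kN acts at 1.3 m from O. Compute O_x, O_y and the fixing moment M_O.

ΣF_x = 0: O_x = 0.
ΣF_y = 0: O_y − 70 = 0 → O_y = 70.00 kN.
ΣM about O: M_O − 70·1.3 = 0 → M_O = 91.00 kN·m.

O_x = 0, O_y = 70.00 kN, M_O = 91.00 kN·m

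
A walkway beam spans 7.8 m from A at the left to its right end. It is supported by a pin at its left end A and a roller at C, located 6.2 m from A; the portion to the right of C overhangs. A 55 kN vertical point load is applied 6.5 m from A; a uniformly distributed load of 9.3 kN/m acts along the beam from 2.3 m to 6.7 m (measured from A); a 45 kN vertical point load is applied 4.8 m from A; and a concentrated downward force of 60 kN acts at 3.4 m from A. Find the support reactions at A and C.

A_x = 0, A_y = 45.82 kN, C_y = 155.1 kN

Resultant of the distributed load: 9.3 × 4.4 = 40.92 kN at 4.5 m from A.
Moments about A: C_y·6.2 − 55·6.5 − (9.3·4.4)·4.5 − 45·4.8 − 60·3.4 = 0 → C_y = 961.64/6.2 = 155.103 ≈ 155.1 kN.
ΣF_y = 0: A_y + 155.103 − 55 − 9.3·4.4 − 45 − 60 = 0 → A_y = 45.82 kN.
ΣF_x = 0: no horizontal applied forces, so A_x = 0.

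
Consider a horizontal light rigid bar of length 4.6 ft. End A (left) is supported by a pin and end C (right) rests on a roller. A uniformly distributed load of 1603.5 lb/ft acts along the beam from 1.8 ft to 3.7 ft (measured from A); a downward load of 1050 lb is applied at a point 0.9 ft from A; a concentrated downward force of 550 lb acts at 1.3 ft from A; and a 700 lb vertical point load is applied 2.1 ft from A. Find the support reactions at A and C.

Resultant of the distributed load: 1603.5 × 1.9 = 3046.65 lb at 2.75 ft from A.
Taking moments about A: C_y·4.6 − (1603.5·1.9)·2.75 − 1050·0.9 − 550·1.3 − 700·2.1 = 0 → C_y = 11508.2875/4.6 = 2501.8 ≈ 2502 lb.
ΣF_y = 0: A_y + 2501.8 − 1603.5·1.9 − 1050 − 550 − 700 = 0 → A_y = 2845 lb.
ΣF_x = 0: no horizontal applied forces, so A_x = 0.

A_x = 0, A_y = 2845 lb, C_y = 2502 lb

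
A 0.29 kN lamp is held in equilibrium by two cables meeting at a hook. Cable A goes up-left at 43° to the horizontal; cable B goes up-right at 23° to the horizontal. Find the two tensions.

ΣF_x = 0: −T_A·cos43° + T_B·cos23° = 0 → T_B = 0.794514·T_A.
ΣF_y = 0: T_A·sin43° + T_B·sin23° = 0.29.
Substitute: T_A·(0.681998 + 0.794514·0.390731) = 0.29 → T_A = 0.292209 ≈ 0.2922 kN.
Then T_B = 0.794514 × 0.292209 = 0.2322 kN.

T_A = 0.2922 kN, T_B = 0.2322 kN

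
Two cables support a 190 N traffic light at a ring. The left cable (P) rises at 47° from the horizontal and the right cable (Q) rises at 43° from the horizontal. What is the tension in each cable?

ΣF_x = 0: −T_P·cos47° + T_Q·cos43° = 0 → T_Q = 0.932515·T_P.
ΣF_y = 0: T_P·sin47° + T_Q·sin43° = 190.
Substitute: T_P·(0.731354 + 0.932515·0.681998) = 190 → T_P = 138.957 ≈ 139.0 N.
Then T_Q = 0.932515 × 138.957 = 129.6 N.

T_P = 139.0 N, T_Q = 129.6 N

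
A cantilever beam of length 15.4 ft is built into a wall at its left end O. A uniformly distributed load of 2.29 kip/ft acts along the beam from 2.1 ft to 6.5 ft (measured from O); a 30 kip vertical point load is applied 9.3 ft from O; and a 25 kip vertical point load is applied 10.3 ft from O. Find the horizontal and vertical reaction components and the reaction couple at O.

Resultant of the distributed load: 2.29 × 4.4 = 10.076 kip at 4.3 ft from O.
ΣF_x = 0: O_x = 0.
ΣF_y = 0: O_y − 2.29·4.4 − 30 − 25 = 0 → O_y = 65.08 kip.
ΣM about O: M_O − (2.29·4.4)·4.3 − 30·9.3 − 25·10.3 = 0 → M_O = 579.8 kip·ft.

O_x = 0, O_y = 65.08 kip, M_O = 579.8 kip·ft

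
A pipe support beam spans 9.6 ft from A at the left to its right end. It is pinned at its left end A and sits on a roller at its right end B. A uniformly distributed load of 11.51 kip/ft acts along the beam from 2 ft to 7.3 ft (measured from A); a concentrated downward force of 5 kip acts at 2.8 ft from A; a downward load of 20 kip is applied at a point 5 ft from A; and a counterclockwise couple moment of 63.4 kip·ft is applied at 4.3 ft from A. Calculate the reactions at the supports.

Resultant of the distributed load: 11.51 × 5.3 = 61.003 kip at 4.65 ft from A.
ΣM about A: B_y·9.6 − (11.51·5.3)·4.65 − 5·2.8 − 20·5 + 63.4 = 0 → B_y = 334.26395/9.6 = 34.8192 ≈ 34.82 kip.
ΣF_y = 0: A_y + 34.8192 − 11.51·5.3 − 5 − 20 = 0 → A_y = 51.18 kip.
ΣF_x = 0: no horizontal applied forces, so A_x = 0.

A_x = 0, A_y = 51.18 kip, B_y = 34.82 kip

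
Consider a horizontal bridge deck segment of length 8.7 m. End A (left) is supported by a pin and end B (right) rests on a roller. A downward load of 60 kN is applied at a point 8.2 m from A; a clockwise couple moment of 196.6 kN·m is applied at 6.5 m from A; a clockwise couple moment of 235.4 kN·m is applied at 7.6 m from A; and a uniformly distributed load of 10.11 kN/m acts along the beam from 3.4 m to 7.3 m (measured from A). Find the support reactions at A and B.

Resultant of the distributed load: 10.11 × 3.9 = 39.429 kN at 5.35 m from A.
Taking moments about A: B_y·8.7 − 60·8.2 − 196.6 − 235.4 − (10.11·3.9)·5.35 = 0 → B_y = 1134.94515/8.7 = 130.453 ≈ 130.5 kN.
ΣF_y = 0: A_y + 130.453 − 60 − 10.11·3.9 = 0 → A_y = -31.02 kN.
ΣF_x = 0: no horizontal applied forces, so A_x = 0.

A_x = 0, A_y = -31.02 kN, B_y = 130.5 kN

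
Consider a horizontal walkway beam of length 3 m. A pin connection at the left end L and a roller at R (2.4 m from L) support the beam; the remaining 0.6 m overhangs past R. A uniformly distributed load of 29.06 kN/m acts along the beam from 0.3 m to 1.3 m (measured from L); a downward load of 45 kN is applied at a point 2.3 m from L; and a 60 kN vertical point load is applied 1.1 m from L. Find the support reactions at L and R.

Resultant of the distributed load: 29.06 × 1 = 29.06 kN at 0.8 m from L.
ΣM about L: R_y·2.4 − (29.06·1)·0.8 − 45·2.3 − 60·1.1 = 0 → R_y = 192.748/2.4 = 80.3117 ≈ 80.31 kN.
ΣF_y = 0: L_y + 80.3117 − 29.06·1 − 45 − 60 = 0 → L_y = 53.75 kN.
ΣF_x = 0: no horizontal applied forces, so L_x = 0.

L_x = 0, L_y = 53.75 kN, R_y = 80.31 kN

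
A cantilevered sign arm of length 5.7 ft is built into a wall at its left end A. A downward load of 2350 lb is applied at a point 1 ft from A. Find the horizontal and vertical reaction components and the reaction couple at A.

A_x = 0, A_y = 2350 lb, M_A = 2350 lb·ft

ΣF_x = 0: A_x = 0.
ΣF_y = 0: A_y − 2350 = 0 → A_y = 2350 lb.
ΣM about A: M_A − 2350·1 = 0 → M_A = 2350 lb·ft.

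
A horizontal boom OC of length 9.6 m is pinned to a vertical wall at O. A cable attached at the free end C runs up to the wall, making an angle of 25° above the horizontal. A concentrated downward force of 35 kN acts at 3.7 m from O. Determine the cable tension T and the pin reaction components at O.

T = 31.92 kN, O_x = 28.93 kN, O_y = 21.51 kN

ΣM about O: T·sin25°·9.6 − 35·3.7 = 0 → T = 129.5/(9.6·0.422618) = 31.9191 ≈ 31.92 kN.
ΣF_x = 0: O_x − T·cos25° = 0 → O_x = 31.9191 × 0.906308 = 28.93 kN.
ΣF_y = 0: O_y + T·sin25° − 35 = 0 → O_y = 35 − 31.9191 × 0.422618 = 21.51 kN.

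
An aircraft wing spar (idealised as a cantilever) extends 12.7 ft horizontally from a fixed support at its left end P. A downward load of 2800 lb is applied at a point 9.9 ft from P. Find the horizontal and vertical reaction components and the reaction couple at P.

ΣF_x = 0: P_x = 0.
ΣF_y = 0: P_y − 2800 = 0 → P_y = 2800 lb.
ΣM about P: M_P − 2800·9.9 = 0 → M_P = 27720 lb·ft.

P_x = 0, P_y = 2800 lb, M_P = 27720 lb·ft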